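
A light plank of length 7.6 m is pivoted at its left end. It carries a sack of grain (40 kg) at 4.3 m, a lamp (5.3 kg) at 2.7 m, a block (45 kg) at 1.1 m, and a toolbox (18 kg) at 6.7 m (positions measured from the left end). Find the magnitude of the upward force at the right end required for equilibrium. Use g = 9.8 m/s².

Take moments about the left end.
Sack of grain: 40 × 9.8 = 392 N down at 4.3 m → arm 4.3 m, τ = 392 × 4.3 = 1686 N·m clockwise.
Lamp: 5.3 × 9.8 = 51.94 N down at 2.7 m → arm 2.7 m, τ = 51.94 × 2.7 = 140.2 N·m clockwise.
Block: 45 × 9.8 = 441 N down at 1.1 m → arm 1.1 m, τ = 441 × 1.1 = 485.1 N·m clockwise.
Toolbox: 18 × 9.8 = 176.4 N down at 6.7 m → arm 6.7 m, τ = 176.4 × 6.7 = 1182 N·m clockwise.
Net moment of the loads = 3493 N·m clockwise.
The upward force F acts at the right end, arm 7.6 m, giving F × 7.6 counterclockwise.
For rotational equilibrium, F × 7.6 = 3493, so F = 3493 / 7.6 = 460 N.

F ≈ 460 N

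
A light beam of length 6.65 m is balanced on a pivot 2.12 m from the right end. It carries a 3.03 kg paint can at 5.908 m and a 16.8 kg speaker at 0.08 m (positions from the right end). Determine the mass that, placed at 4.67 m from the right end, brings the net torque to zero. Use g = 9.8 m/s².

Take moments about the pivot (at 2.12 m from the right end).
Paint can: 3.03 × 9.8 = 29.69 N down at 5.908 m → arm 3.788 m, τ = 29.69 × 3.788 = 112.5 N·m counterclockwise.
Speaker: 16.8 × 9.8 = 164.6 N down at 0.08 m → arm 2.04 m, τ = 164.6 × 2.04 = 335.8 N·m clockwise.
Net moment of known loads = 223.3 N·m clockwise.
An unknown mass m at 4.67 m has arm 2.55 m; its moment is m·g·2.55 counterclockwise.
Στ = 0 ⇒ m × 9.8 × 2.55 = 223.3 ⇒ m = 223.3 / (9.8 × 2.55) = 8.94 kg.

m ≈ 8.94 kg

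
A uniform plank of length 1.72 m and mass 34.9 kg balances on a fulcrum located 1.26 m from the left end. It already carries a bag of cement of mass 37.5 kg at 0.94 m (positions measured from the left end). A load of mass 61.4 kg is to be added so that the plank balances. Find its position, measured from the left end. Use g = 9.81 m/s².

About the fulcrum (at 1.26 m from the left end):
Beam weight: 34.9 × 9.81 = 342.4 N down at 0.86 m → arm 0.4 m, τ = 342.4 × 0.4 = 137 N·m counterclockwise.
Bag of cement: 37.5 × 9.81 = 367.9 N down at 0.94 m → arm 0.32 m, τ = 367.9 × 0.32 = 117.7 N·m counterclockwise.
Net moment of existing loads = 254.7 N·m counterclockwise.
The load weighs 61.4 × 9.81 = 602.3 N and must supply an equal clockwise moment, so its lever arm about the fulcrum is 254.7 / 602.3 = 0.423 m.
That puts it at 1.26 + 0.423 = 1.68 m from the left end.

x ≈ 1.68 m from the left end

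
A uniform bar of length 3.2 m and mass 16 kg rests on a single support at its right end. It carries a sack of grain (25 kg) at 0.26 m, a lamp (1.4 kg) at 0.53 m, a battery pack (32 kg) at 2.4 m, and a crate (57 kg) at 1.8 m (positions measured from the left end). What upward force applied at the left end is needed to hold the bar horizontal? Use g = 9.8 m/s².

F ≈ 638 N

Choose the right end as the axis so the unknown pivot reaction has zero arm there.
Beam weight: 16 × 9.8 = 156.8 N down at 1.6 m → arm 1.6 m, τ = 156.8 × 1.6 = 250.9 N·m counterclockwise.
Sack of grain: 25 × 9.8 = 245 N down at 0.26 m → arm 2.94 m, τ = 245 × 2.94 = 720.3 N·m counterclockwise.
Lamp: 1.4 × 9.8 = 13.72 N down at 0.53 m → arm 2.67 m, τ = 13.72 × 2.67 = 36.63 N·m counterclockwise.
Battery pack: 32 × 9.8 = 313.6 N down at 2.4 m → arm 0.8 m, τ = 313.6 × 0.8 = 250.9 N·m counterclockwise.
Crate: 57 × 9.8 = 558.6 N down at 1.8 m → arm 1.4 m, τ = 558.6 × 1.4 = 782 N·m counterclockwise.
Net moment of the loads = 2041 N·m counterclockwise.
The upward force F acts at the left end, arm 3.2 m, giving F × 3.2 clockwise.
Balancing moments: F × 3.2 = 2041, giving F = 2041 / 3.2 = 638 N.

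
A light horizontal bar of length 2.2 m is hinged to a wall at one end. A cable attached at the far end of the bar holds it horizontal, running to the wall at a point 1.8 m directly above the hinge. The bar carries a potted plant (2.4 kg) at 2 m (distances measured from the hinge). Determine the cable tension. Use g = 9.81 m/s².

T ≈ 33.8 N

Take moments about the hinge.
Potted plant: 2.4 × 9.81 = 23.54 N down at 2 m → arm 2 m, τ = 23.54 × 2 = 47.08 N·m clockwise.
Total clockwise load moment = 47.08 N·m.
The cable tension T acts at 2.2 m; only its component perpendicular to the bar, T sinθ, produces torque. sinθ = h/√(h²+d²) = 1.8/√(1.8²+2.2²) = 0.6332.
Setting net torque to zero: T × 2.2 × 0.6332 = 47.08 → T = 47.08 / 1.393 = 33.8 N.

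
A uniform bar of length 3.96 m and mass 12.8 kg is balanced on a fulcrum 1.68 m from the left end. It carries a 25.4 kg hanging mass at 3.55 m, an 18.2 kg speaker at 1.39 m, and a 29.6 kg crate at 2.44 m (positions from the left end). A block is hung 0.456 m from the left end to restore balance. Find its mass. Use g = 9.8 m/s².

m ≈ 56 kg

Sum moments about the fulcrum (at 1.68 m from the left end) (the support reaction has zero arm there).
Beam weight: 12.8 × 9.8 = 125.4 N down at 1.98 m → arm 0.3 m, τ = 125.4 × 0.3 = 37.62 N·m clockwise.
Hanging mass: 25.4 × 9.8 = 248.9 N down at 3.55 m → arm 1.87 m, τ = 248.9 × 1.87 = 465.4 N·m clockwise.
Speaker: 18.2 × 9.8 = 178.4 N down at 1.39 m → arm 0.29 m, τ = 178.4 × 0.29 = 51.74 N·m counterclockwise.
Crate: 29.6 × 9.8 = 290.1 N down at 2.44 m → arm 0.76 m, τ = 290.1 × 0.76 = 220.5 N·m clockwise.
Net moment of known loads = 671.8 N·m clockwise.
An unknown mass m at 0.456 m has arm 1.224 m; its moment is m·g·1.224 counterclockwise.
Στ = 0 ⇒ m × 9.8 × 1.224 = 671.8 ⇒ m = 671.8 / (9.8 × 1.224) = 56 kg.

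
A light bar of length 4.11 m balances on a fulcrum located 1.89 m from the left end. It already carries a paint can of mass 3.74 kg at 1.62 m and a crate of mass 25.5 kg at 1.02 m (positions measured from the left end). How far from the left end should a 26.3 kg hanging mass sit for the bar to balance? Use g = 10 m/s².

Choose the fulcrum (at 1.89 m from the left end) as the axis so the support reaction has zero arm there.
Paint can: 3.74 × 10 = 37.4 N down at 1.62 m → arm 0.27 m, τ = 37.4 × 0.27 = 10.1 N·m counterclockwise.
Crate: 25.5 × 10 = 255 N down at 1.02 m → arm 0.87 m, τ = 255 × 0.87 = 221.8 N·m counterclockwise.
Net moment of existing loads = 231.9 N·m counterclockwise.
The hanging mass weighs 26.3 × 10 = 263 N and must supply an equal clockwise moment, so its lever arm about the fulcrum is 231.9 / 263 = 0.882 m.
That puts it at 1.89 + 0.882 = 2.77 m from the left end.

x ≈ 2.77 m from the left end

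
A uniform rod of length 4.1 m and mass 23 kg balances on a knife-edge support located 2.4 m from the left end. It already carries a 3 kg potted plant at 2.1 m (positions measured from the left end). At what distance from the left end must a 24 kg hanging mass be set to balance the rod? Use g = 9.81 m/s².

Choose the knife-edge support (at 2.4 m from the left end) as the axis so the support reaction has zero arm there.
Beam weight: 23 × 9.81 = 225.6 N down at 2.05 m → arm 0.35 m, τ = 225.6 × 0.35 = 78.96 N·m counterclockwise.
Potted plant: 3 × 9.81 = 29.43 N down at 2.1 m → arm 0.3 m, τ = 29.43 × 0.3 = 8.829 N·m counterclockwise.
Net moment of existing loads = 87.79 N·m counterclockwise.
The hanging mass weighs 24 × 9.81 = 235.4 N and must supply an equal clockwise moment, so its lever arm about the knife-edge support is 87.79 / 235.4 = 0.373 m.
That puts it at 2.4 + 0.373 = 2.77 m from the left end.

x ≈ 2.77 m from the left end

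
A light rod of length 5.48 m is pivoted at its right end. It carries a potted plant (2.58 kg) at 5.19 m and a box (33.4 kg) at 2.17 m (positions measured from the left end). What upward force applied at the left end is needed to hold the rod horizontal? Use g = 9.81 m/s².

Sum moments about the right end (the unknown pivot reaction has zero arm there).
Potted plant: 2.58 × 9.81 = 25.31 N down at 5.19 m → arm 0.29 m, τ = 25.31 × 0.29 = 7.34 N·m counterclockwise.
Box: 33.4 × 9.81 = 327.7 N down at 2.17 m → arm 3.31 m, τ = 327.7 × 3.31 = 1085 N·m counterclockwise.
Net moment of the loads = 1092 N·m counterclockwise.
The upward force F acts at the left end, arm 5.48 m, giving F × 5.48 clockwise.
Balancing moments: F × 5.48 = 1092, giving F = 1092 / 5.48 = 199 N.

F ≈ 199 N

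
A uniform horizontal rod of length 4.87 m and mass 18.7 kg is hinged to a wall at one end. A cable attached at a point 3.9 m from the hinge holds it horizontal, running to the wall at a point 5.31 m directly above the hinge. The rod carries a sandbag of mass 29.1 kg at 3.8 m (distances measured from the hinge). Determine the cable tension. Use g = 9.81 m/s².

About the hinge:
Beam weight: 18.7 × 9.81 = 183.4 N down at 2.435 m → arm 2.435 m, τ = 183.4 × 2.435 = 446.6 N·m clockwise.
Sandbag: 29.1 × 9.81 = 285.5 N down at 3.8 m → arm 3.8 m, τ = 285.5 × 3.8 = 1085 N·m clockwise.
Total clockwise load moment = 1532 N·m.
The cable tension T acts at 3.9 m; only its component perpendicular to the rod, T sinθ, produces torque. sinθ = h/√(h²+d²) = 5.31/√(5.31²+3.9²) = 0.806.
Setting net torque to zero: T × 3.9 × 0.806 = 1532 → T = 1532 / 3.143 = 487 N.

T ≈ 487 N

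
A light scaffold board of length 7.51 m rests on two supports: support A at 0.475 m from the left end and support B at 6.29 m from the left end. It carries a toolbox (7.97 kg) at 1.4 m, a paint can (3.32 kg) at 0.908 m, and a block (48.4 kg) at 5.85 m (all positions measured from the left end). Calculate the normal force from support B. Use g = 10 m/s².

Choose support A as the axis so its reaction then has zero moment arm.
Toolbox: 7.97 × 10 = 79.7 N down at 1.4 m → arm 0.925 m, τ = 79.7 × 0.925 = 73.72 N·m clockwise.
Paint can: 3.32 × 10 = 33.2 N down at 0.908 m → arm 0.433 m, τ = 33.2 × 0.433 = 14.38 N·m clockwise.
Block: 48.4 × 10 = 484 N down at 5.85 m → arm 5.375 m, τ = 484 × 5.375 = 2602 N·m clockwise.
Net load moment about support A = 2690 N·m clockwise.
Reaction R at support B is upward at 6.29 m, arm 5.815 m → moment R × 5.815 counterclockwise.
For rotational equilibrium, R × 5.815 = 2690, so R = 463 N.

R_B ≈ 463 N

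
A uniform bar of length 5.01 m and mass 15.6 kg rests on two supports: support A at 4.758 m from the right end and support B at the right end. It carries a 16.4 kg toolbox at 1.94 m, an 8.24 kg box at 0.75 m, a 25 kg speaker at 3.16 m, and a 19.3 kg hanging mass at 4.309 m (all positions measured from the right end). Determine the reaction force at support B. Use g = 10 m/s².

Taking torques about support A:
Beam weight: 15.6 × 10 = 156 N down at 2.505 m → arm 2.253 m, τ = 156 × 2.253 = 351.5 N·m clockwise.
Toolbox: 16.4 × 10 = 164 N down at 1.94 m → arm 2.818 m, τ = 164 × 2.818 = 462.2 N·m clockwise.
Box: 8.24 × 10 = 82.4 N down at 0.75 m → arm 4.008 m, τ = 82.4 × 4.008 = 330.3 N·m clockwise.
Speaker: 25 × 10 = 250 N down at 3.16 m → arm 1.598 m, τ = 250 × 1.598 = 399.5 N·m clockwise.
Hanging mass: 19.3 × 10 = 193 N down at 4.309 m → arm 0.449 m, τ = 193 × 0.449 = 86.66 N·m clockwise.
Net load moment about support A = 1630 N·m clockwise.
Reaction R at support B is upward at 0 m, arm 4.758 m → moment R × 4.758 counterclockwise.
For rotational equilibrium, R × 4.758 = 1630, so R = 343 N.

R_B ≈ 343 N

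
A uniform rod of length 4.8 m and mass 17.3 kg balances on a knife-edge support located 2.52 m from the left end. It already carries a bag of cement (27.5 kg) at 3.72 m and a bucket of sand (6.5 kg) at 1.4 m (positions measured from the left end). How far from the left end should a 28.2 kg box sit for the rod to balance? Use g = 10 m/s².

Taking torques about the knife-edge support (at 2.52 m from the left end):
Beam weight: 17.3 × 10 = 173 N down at 2.4 m → arm 0.12 m, τ = 173 × 0.12 = 20.76 N·m counterclockwise.
Bag of cement: 27.5 × 10 = 275 N down at 3.72 m → arm 1.2 m, τ = 275 × 1.2 = 330 N·m clockwise.
Bucket of sand: 6.5 × 10 = 65 N down at 1.4 m → arm 1.12 m, τ = 65 × 1.12 = 72.8 N·m counterclockwise.
Net moment of existing loads = 236.4 N·m clockwise.
The box weighs 28.2 × 10 = 282 N and must supply an equal counterclockwise moment, so its lever arm about the knife-edge support is 236.4 / 282 = 0.838 m.
That puts it at 2.52 − 0.838 = 1.68 m from the left end.

x ≈ 1.68 m from the left end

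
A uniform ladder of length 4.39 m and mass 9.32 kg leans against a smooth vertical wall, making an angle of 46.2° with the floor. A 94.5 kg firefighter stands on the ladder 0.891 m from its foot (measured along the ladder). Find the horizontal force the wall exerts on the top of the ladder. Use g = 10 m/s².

Choose the foot of the ladder as the axis so the floor normal and friction both act there and drop out.
Ladder weight 9.32×10 = 93.2 N acts at 2.195 m along the ladder; its horizontal arm is 2.195·cos46.2° = 1.519 m → τ = 141.6 N·m clockwise.
Firefighter: 94.5×10 = 945 N at 0.891 m → arm 0.6167 m → τ = 582.8 N·m clockwise.
Wall normal N acts horizontally at the top; its moment arm is the height L sinθ = 4.39·sin46.2° = 3.169 m, counterclockwise.
Balancing moments: N × 3.169 = 724.4, giving N = 229 N.

N_wall ≈ 229 N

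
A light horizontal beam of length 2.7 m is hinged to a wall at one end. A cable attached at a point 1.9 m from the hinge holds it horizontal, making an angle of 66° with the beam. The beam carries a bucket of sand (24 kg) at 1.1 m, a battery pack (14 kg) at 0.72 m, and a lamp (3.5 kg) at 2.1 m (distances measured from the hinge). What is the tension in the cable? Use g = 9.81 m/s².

Taking torques about the hinge:
Bucket of sand: 24 × 9.81 = 235.4 N down at 1.1 m → arm 1.1 m, τ = 235.4 × 1.1 = 258.9 N·m clockwise.
Battery pack: 14 × 9.81 = 137.3 N down at 0.72 m → arm 0.72 m, τ = 137.3 × 0.72 = 98.86 N·m clockwise.
Lamp: 3.5 × 9.81 = 34.34 N down at 2.1 m → arm 2.1 m, τ = 34.34 × 2.1 = 72.11 N·m clockwise.
Total clockwise load moment = 429.9 N·m.
The cable tension T acts at 1.9 m; only its component perpendicular to the beam, T sinθ, produces torque. sin 66° = 0.9135.
For rotational equilibrium, T × 1.9 × 0.9135 = 429.9, so T = 429.9 / 1.736 = 248 N.

T ≈ 248 N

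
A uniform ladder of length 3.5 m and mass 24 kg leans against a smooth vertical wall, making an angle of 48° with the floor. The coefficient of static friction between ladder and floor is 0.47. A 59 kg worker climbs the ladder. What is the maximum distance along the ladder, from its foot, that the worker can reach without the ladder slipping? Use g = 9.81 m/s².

Taking torques about the foot of the ladder:
Ladder weight 24×9.81 = 235.4 N acts at 1.75 m along the ladder; its horizontal arm is 1.75·cos48° = 1.171 m → τ = 275.7 N·m clockwise.
Worker weight 59×9.81 = 578.8 N at distance d → arm d·cos48° → τ = 578.8·d·0.6691 clockwise.
Wall normal N at the top has arm L sinθ = 2.601 m counterclockwise, so Στ = 0 gives N·2.601 = 275.7 + 387.3·d.
ΣFy = 0 ⇒ N_floor = 814.2 N, so the maximum friction is μ_s·N_floor = 0.47×814.2 = 382.7 N. ΣFx = 0 ⇒ N_wall = f, so at the slipping point N = 382.7 N.
Substituting: 382.7×2.601 = 275.7 + 387.3·d ⇒ d = (995.4 − 275.7) / 387.3 = 1.86 m.

d ≈ 1.86 m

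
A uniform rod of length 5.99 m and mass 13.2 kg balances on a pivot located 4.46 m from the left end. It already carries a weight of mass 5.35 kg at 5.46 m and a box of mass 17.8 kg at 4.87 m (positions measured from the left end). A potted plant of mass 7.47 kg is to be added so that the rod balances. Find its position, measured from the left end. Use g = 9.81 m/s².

x ≈ 5.36 m from the left end

About the pivot (at 4.46 m from the left end):
Beam weight: 13.2 × 9.81 = 129.5 N down at 2.995 m → arm 1.465 m, τ = 129.5 × 1.465 = 189.7 N·m counterclockwise.
Weight: 5.35 × 9.81 = 52.48 N down at 5.46 m → arm 1 m, τ = 52.48 × 1 = 52.48 N·m clockwise.
Box: 17.8 × 9.81 = 174.6 N down at 4.87 m → arm 0.41 m, τ = 174.6 × 0.41 = 71.59 N·m clockwise.
Net moment of existing loads = 65.63 N·m counterclockwise.
The potted plant weighs 7.47 × 9.81 = 73.28 N and must supply an equal clockwise moment, so its lever arm about the pivot is 65.63 / 73.28 = 0.896 m.
That puts it at 4.46 + 0.896 = 5.36 m from the left end.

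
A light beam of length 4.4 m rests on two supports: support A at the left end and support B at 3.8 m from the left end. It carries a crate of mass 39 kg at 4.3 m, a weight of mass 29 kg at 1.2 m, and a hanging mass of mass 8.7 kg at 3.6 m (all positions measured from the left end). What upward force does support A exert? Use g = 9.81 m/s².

R_A ≈ 149 N

Take moments about support B.
Crate: 39 × 9.81 = 382.6 N down at 4.3 m → arm 0.5 m, τ = 382.6 × 0.5 = 191.3 N·m clockwise.
Weight: 29 × 9.81 = 284.5 N down at 1.2 m → arm 2.6 m, τ = 284.5 × 2.6 = 739.7 N·m counterclockwise.
Hanging mass: 8.7 × 9.81 = 85.35 N down at 3.6 m → arm 0.2 m, τ = 85.35 × 0.2 = 17.07 N·m counterclockwise.
Net load moment about support B = 565.5 N·m counterclockwise.
Reaction R at support A is upward at 0 m, arm 3.8 m → moment R × 3.8 clockwise.
For rotational equilibrium, R × 3.8 = 565.5, so R = 149 N.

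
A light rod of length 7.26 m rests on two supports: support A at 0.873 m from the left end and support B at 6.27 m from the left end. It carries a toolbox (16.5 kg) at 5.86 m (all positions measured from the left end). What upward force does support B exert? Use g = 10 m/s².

R_B ≈ 152 N

About support A:
Toolbox: 16.5 × 10 = 165 N down at 5.86 m → arm 4.987 m, τ = 165 × 4.987 = 822.9 N·m clockwise.
Net load moment about support A = 822.9 N·m clockwise.
Reaction R at support B is upward at 6.27 m, arm 5.397 m → moment R × 5.397 counterclockwise.
For rotational equilibrium, R × 5.397 = 822.9, so R = 152 N.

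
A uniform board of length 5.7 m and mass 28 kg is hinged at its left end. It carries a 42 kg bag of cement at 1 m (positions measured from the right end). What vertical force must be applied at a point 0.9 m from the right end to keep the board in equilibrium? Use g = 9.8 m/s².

F ≈ 566 N

Choose the left end as the axis so the unknown pivot reaction has zero arm there.
Beam weight: 28 × 9.8 = 274.4 N down at 2.85 m → arm 2.85 m, τ = 274.4 × 2.85 = 782 N·m clockwise.
Bag of cement: 42 × 9.8 = 411.6 N down at 1 m → arm 4.7 m, τ = 411.6 × 4.7 = 1935 N·m clockwise.
Net moment of the loads = 2717 N·m clockwise.
The upward force F acts at a point 0.9 m from the right end, arm 4.8 m, giving F × 4.8 counterclockwise.
Balancing moments: F × 4.8 = 2717, giving F = 2717 / 4.8 = 566 N.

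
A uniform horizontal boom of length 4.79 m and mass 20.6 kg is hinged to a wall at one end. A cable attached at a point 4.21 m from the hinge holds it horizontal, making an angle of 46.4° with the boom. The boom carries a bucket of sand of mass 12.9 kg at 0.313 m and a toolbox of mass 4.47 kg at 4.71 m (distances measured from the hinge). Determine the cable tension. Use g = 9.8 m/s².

T ≈ 239 N

Sum moments about the hinge (the unknown hinge reaction has zero arm there).
Beam weight: 20.6 × 9.8 = 201.9 N down at 2.395 m → arm 2.395 m, τ = 201.9 × 2.395 = 483.6 N·m clockwise.
Bucket of sand: 12.9 × 9.8 = 126.4 N down at 0.313 m → arm 0.313 m, τ = 126.4 × 0.313 = 39.56 N·m clockwise.
Toolbox: 4.47 × 9.8 = 43.81 N down at 4.71 m → arm 4.71 m, τ = 43.81 × 4.71 = 206.3 N·m clockwise.
Total clockwise load moment = 729.5 N·m.
The cable tension T acts at 4.21 m; only its component perpendicular to the boom, T sinθ, produces torque. sin 46.4° = 0.7242.
For rotational equilibrium, T × 4.21 × 0.7242 = 729.5, so T = 729.5 / 3.049 = 239 N.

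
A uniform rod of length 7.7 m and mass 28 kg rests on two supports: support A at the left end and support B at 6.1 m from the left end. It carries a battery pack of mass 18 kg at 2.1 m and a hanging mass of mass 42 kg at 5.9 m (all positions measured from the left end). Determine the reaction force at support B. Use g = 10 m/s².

About support A:
Beam weight: 28 × 10 = 280 N down at 3.85 m → arm 3.85 m, τ = 280 × 3.85 = 1078 N·m clockwise.
Battery pack: 18 × 10 = 180 N down at 2.1 m → arm 2.1 m, τ = 180 × 2.1 = 378 N·m clockwise.
Hanging mass: 42 × 10 = 420 N down at 5.9 m → arm 5.9 m, τ = 420 × 5.9 = 2478 N·m clockwise.
Net load moment about support A = 3934 N·m clockwise.
Reaction R at support B is upward at 6.1 m, arm 6.1 m → moment R × 6.1 counterclockwise.
Balancing moments: R × 6.1 = 3934, giving R = 645 N.

R_B ≈ 645 N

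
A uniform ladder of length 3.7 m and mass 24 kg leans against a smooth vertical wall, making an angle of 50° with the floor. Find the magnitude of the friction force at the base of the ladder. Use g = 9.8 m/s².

Choose the foot of the ladder as the axis so the floor normal and friction both act there and drop out.
Ladder weight 24×9.8 = 235.2 N acts at 1.85 m along the ladder; its horizontal arm is 1.85·cos50° = 1.189 m → τ = 279.7 N·m clockwise.
Wall normal N acts horizontally at the top; its moment arm is the height L sinθ = 3.7·sin50° = 2.834 m, counterclockwise.
Setting net torque to zero: N × 2.834 = 279.7 → N = 98.7 N.
ΣFx = 0: friction at the foot balances the wall's push, so f = N_wall = 98.7 N.

f ≈ 98.7 N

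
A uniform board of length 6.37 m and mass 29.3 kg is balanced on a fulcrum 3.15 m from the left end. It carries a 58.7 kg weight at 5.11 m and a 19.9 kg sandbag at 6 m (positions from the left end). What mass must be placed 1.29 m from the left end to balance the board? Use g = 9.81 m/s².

m ≈ 92.9 kg

Sum moments about the fulcrum (at 3.15 m from the left end) (the support reaction has zero arm there).
Beam weight: 29.3 × 9.81 = 287.4 N down at 3.185 m → arm 0.035 m, τ = 287.4 × 0.035 = 10.06 N·m clockwise.
Weight: 58.7 × 9.81 = 575.8 N down at 5.11 m → arm 1.96 m, τ = 575.8 × 1.96 = 1129 N·m clockwise.
Sandbag: 19.9 × 9.81 = 195.2 N down at 6 m → arm 2.85 m, τ = 195.2 × 2.85 = 556.3 N·m clockwise.
Net moment of known loads = 1695 N·m clockwise.
An unknown mass m at 1.29 m has arm 1.86 m; its moment is m·g·1.86 counterclockwise.
Balancing moments: m × 9.81 × 1.86 = 1695, giving m = 1695 / (9.81 × 1.86) = 92.9 kg.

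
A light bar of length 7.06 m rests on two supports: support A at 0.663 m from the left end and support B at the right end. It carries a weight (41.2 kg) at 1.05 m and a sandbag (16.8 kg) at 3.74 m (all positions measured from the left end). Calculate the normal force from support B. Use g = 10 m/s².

About support A:
Weight: 41.2 × 10 = 412 N down at 1.05 m → arm 0.387 m, τ = 412 × 0.387 = 159.4 N·m clockwise.
Sandbag: 16.8 × 10 = 168 N down at 3.74 m → arm 3.077 m, τ = 168 × 3.077 = 516.9 N·m clockwise.
Net load moment about support A = 676.3 N·m clockwise.
Reaction R at support B is upward at 7.06 m, arm 6.397 m → moment R × 6.397 counterclockwise.
Setting net torque to zero: R × 6.397 = 676.3 → R = 106 N.

R_B ≈ 106 N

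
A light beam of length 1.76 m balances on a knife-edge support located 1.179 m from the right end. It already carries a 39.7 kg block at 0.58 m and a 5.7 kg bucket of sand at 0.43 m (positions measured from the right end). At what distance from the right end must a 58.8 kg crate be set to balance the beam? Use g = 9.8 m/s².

Sum moments about the knife-edge support (at 1.179 m from the right end) (the support reaction has zero arm there).
Block: 39.7 × 9.8 = 389.1 N down at 0.58 m → arm 0.599 m, τ = 389.1 × 0.599 = 233.1 N·m clockwise.
Bucket of sand: 5.7 × 9.8 = 55.86 N down at 0.43 m → arm 0.749 m, τ = 55.86 × 0.749 = 41.84 N·m clockwise.
Net moment of existing loads = 274.9 N·m clockwise.
The crate weighs 58.8 × 9.8 = 576.2 N and must supply an equal counterclockwise moment, so its lever arm about the knife-edge support is 274.9 / 576.2 = 0.477 m.
That puts it at 1.179 + 0.477 = 1.66 m from the right end.

x ≈ 1.66 m from the right end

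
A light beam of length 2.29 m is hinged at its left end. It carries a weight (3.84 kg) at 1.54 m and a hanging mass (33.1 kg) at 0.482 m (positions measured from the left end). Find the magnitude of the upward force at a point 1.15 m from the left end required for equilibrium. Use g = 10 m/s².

Taking torques about the left end:
Weight: 3.84 × 10 = 38.4 N down at 1.54 m → arm 1.54 m, τ = 38.4 × 1.54 = 59.14 N·m clockwise.
Hanging mass: 33.1 × 10 = 331 N down at 0.482 m → arm 0.482 m, τ = 331 × 0.482 = 159.5 N·m clockwise.
Net moment of the loads = 218.6 N·m clockwise.
The upward force F acts at a point 1.15 m from the left end, arm 1.15 m, giving F × 1.15 counterclockwise.
For rotational equilibrium, F × 1.15 = 218.6, so F = 218.6 / 1.15 = 190 N.

F ≈ 190 N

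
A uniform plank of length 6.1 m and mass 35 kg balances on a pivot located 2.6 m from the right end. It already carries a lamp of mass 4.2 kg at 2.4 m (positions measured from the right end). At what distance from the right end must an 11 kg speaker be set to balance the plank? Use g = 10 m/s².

x ≈ 1.24 m from the right end

Choose the pivot (at 2.6 m from the right end) as the axis so the support reaction has zero arm there.
Beam weight: 35 × 10 = 350 N down at 3.05 m → arm 0.45 m, τ = 350 × 0.45 = 157.5 N·m counterclockwise.
Lamp: 4.2 × 10 = 42 N down at 2.4 m → arm 0.2 m, τ = 42 × 0.2 = 8.4 N·m clockwise.
Net moment of existing loads = 149.1 N·m counterclockwise.
The speaker weighs 11 × 10 = 110 N and must supply an equal clockwise moment, so its lever arm about the pivot is 149.1 / 110 = 1.36 m.
That puts it at 2.6 − 1.36 = 1.24 m from the right end.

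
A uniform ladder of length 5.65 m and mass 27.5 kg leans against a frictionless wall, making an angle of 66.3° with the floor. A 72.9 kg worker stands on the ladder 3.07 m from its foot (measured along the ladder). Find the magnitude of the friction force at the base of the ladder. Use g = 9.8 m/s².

f ≈ 230 N

Choose the foot of the ladder as the axis so the floor normal and friction both act there and drop out.
Ladder weight 27.5×9.8 = 269.5 N acts at 2.825 m along the ladder; its horizontal arm is 2.825·cos66.3° = 1.136 m → τ = 306.2 N·m clockwise.
Worker: 72.9×9.8 = 714.4 N at 3.07 m → arm 1.234 m → τ = 881.6 N·m clockwise.
Wall normal N acts horizontally at the top; its moment arm is the height L sinθ = 5.65·sin66.3° = 5.173 m, counterclockwise.
Setting net torque to zero: N × 5.173 = 1188 → N = 230 N.
ΣFx = 0: friction at the foot balances the wall's push, so f = N_wall = 230 N.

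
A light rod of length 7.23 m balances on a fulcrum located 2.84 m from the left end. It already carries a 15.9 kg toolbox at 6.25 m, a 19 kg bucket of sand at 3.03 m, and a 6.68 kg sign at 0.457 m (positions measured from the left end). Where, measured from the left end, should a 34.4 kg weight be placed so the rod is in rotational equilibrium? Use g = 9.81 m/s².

Sum moments about the fulcrum (at 2.84 m from the left end) (the support reaction has zero arm there).
Toolbox: 15.9 × 9.81 = 156 N down at 6.25 m → arm 3.41 m, τ = 156 × 3.41 = 532 N·m clockwise.
Bucket of sand: 19 × 9.81 = 186.4 N down at 3.03 m → arm 0.19 m, τ = 186.4 × 0.19 = 35.42 N·m clockwise.
Sign: 6.68 × 9.81 = 65.53 N down at 0.457 m → arm 2.383 m, τ = 65.53 × 2.383 = 156.2 N·m counterclockwise.
Net moment of existing loads = 411.2 N·m clockwise.
The weight weighs 34.4 × 9.81 = 337.5 N and must supply an equal counterclockwise moment, so its lever arm about the fulcrum is 411.2 / 337.5 = 1.22 m.
That puts it at 2.84 − 1.22 = 1.62 m from the left end.

x ≈ 1.62 m from the left end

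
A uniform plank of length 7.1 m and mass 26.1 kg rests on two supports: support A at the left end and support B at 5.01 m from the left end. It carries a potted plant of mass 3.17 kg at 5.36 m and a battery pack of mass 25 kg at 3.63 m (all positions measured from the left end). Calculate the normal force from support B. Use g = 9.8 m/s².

R_B ≈ 392 N

About support A:
Beam weight: 26.1 × 9.8 = 255.8 N down at 3.55 m → arm 3.55 m, τ = 255.8 × 3.55 = 908.1 N·m clockwise.
Potted plant: 3.17 × 9.8 = 31.07 N down at 5.36 m → arm 5.36 m, τ = 31.07 × 5.36 = 166.5 N·m clockwise.
Battery pack: 25 × 9.8 = 245 N down at 3.63 m → arm 3.63 m, τ = 245 × 3.63 = 889.4 N·m clockwise.
Net load moment about support A = 1964 N·m clockwise.
Reaction R at support B is upward at 5.01 m, arm 5.01 m → moment R × 5.01 counterclockwise.
For rotational equilibrium, R × 5.01 = 1964, so R = 392 N.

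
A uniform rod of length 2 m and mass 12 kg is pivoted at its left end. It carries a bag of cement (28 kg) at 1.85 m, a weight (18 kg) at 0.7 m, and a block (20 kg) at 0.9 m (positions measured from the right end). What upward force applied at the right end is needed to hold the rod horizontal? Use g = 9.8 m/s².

F ≈ 302 N

About the left end:
Beam weight: 12 × 9.8 = 117.6 N down at 1 m → arm 1 m, τ = 117.6 × 1 = 117.6 N·m clockwise.
Bag of cement: 28 × 9.8 = 274.4 N down at 1.85 m → arm 0.15 m, τ = 274.4 × 0.15 = 41.16 N·m clockwise.
Weight: 18 × 9.8 = 176.4 N down at 0.7 m → arm 1.3 m, τ = 176.4 × 1.3 = 229.3 N·m clockwise.
Block: 20 × 9.8 = 196 N down at 0.9 m → arm 1.1 m, τ = 196 × 1.1 = 215.6 N·m clockwise.
Net moment of the loads = 603.7 N·m clockwise.
The upward force F acts at the right end, arm 2 m, giving F × 2 counterclockwise.
Setting net torque to zero: F × 2 = 603.7 → F = 603.7 / 2 = 302 N.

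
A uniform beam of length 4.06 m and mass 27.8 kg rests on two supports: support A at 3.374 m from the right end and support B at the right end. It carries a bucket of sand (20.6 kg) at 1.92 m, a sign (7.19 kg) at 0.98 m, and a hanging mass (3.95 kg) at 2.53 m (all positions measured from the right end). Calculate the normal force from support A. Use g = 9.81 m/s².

R_A ≈ 329 N

Take moments about support B.
Beam weight: 27.8 × 9.81 = 272.7 N down at 2.03 m → arm 2.03 m, τ = 272.7 × 2.03 = 553.6 N·m counterclockwise.
Bucket of sand: 20.6 × 9.81 = 202.1 N down at 1.92 m → arm 1.92 m, τ = 202.1 × 1.92 = 388 N·m counterclockwise.
Sign: 7.19 × 9.81 = 70.53 N down at 0.98 m → arm 0.98 m, τ = 70.53 × 0.98 = 69.12 N·m counterclockwise.
Hanging mass: 3.95 × 9.81 = 38.75 N down at 2.53 m → arm 2.53 m, τ = 38.75 × 2.53 = 98.04 N·m counterclockwise.
Net load moment about support B = 1109 N·m counterclockwise.
Reaction R at support A is upward at 3.374 m, arm 3.374 m → moment R × 3.374 clockwise.
For rotational equilibrium, R × 3.374 = 1109, so R = 329 N.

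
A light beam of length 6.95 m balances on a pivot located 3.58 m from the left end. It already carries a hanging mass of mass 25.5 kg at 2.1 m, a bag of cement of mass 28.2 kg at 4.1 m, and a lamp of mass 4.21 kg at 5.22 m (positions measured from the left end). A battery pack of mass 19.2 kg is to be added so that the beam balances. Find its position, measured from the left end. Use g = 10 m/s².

Choose the pivot (at 3.58 m from the left end) as the axis so the support reaction has zero arm there.
Hanging mass: 25.5 × 10 = 255 N down at 2.1 m → arm 1.48 m, τ = 255 × 1.48 = 377.4 N·m counterclockwise.
Bag of cement: 28.2 × 10 = 282 N down at 4.1 m → arm 0.52 m, τ = 282 × 0.52 = 146.6 N·m clockwise.
Lamp: 4.21 × 10 = 42.1 N down at 5.22 m → arm 1.64 m, τ = 42.1 × 1.64 = 69.04 N·m clockwise.
Net moment of existing loads = 161.8 N·m counterclockwise.
The battery pack weighs 19.2 × 10 = 192 N and must supply an equal clockwise moment, so its lever arm about the pivot is 161.8 / 192 = 0.843 m.
That puts it at 3.58 + 0.843 = 4.42 m from the left end.

x ≈ 4.42 m from the left end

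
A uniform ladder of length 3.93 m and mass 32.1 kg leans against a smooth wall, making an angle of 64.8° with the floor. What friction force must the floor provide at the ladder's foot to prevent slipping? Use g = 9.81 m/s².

Sum moments about the foot of the ladder (the floor normal and friction both act there and drop out).
Ladder weight 32.1×9.81 = 314.9 N acts at 1.965 m along the ladder; its horizontal arm is 1.965·cos64.8° = 0.8367 m → τ = 263.5 N·m clockwise.
Wall normal N acts horizontally at the top; its moment arm is the height L sinθ = 3.93·sin64.8° = 3.556 m, counterclockwise.
For rotational equilibrium, N × 3.556 = 263.5, so N = 74.1 N.
ΣFx = 0: friction at the foot balances the wall's push, so f = N_wall = 74.1 N.

f ≈ 74.1 N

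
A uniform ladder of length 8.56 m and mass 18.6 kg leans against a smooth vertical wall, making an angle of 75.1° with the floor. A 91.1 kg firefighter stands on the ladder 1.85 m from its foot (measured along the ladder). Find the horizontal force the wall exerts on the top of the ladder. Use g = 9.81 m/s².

Choose the foot of the ladder as the axis so the floor normal and friction both act there and drop out.
Ladder weight 18.6×9.81 = 182.5 N acts at 4.28 m along the ladder; its horizontal arm is 4.28·cos75.1° = 1.101 m → τ = 200.9 N·m clockwise.
Firefighter: 91.1×9.81 = 893.7 N at 1.85 m → arm 0.4757 m → τ = 425.1 N·m clockwise.
Wall normal N acts horizontally at the top; its moment arm is the height L sinθ = 8.56·sin75.1° = 8.272 m, counterclockwise.
Balancing moments: N × 8.272 = 626, giving N = 75.7 N.

N_wall ≈ 75.7 N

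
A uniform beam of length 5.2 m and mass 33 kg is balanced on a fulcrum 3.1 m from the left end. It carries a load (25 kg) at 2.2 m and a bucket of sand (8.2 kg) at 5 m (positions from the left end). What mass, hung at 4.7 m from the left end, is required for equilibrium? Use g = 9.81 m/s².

Choose the fulcrum (at 3.1 m from the left end) as the axis so the support reaction has zero arm there.
Beam weight: 33 × 9.81 = 323.7 N down at 2.6 m → arm 0.5 m, τ = 323.7 × 0.5 = 161.8 N·m counterclockwise.
Load: 25 × 9.81 = 245.2 N down at 2.2 m → arm 0.9 m, τ = 245.2 × 0.9 = 220.7 N·m counterclockwise.
Bucket of sand: 8.2 × 9.81 = 80.44 N down at 5 m → arm 1.9 m, τ = 80.44 × 1.9 = 152.8 N·m clockwise.
Net moment of known loads = 229.7 N·m counterclockwise.
An unknown mass m at 4.7 m has arm 1.6 m; its moment is m·g·1.6 clockwise.
Setting net torque to zero: m × 9.81 × 1.6 = 229.7 → m = 229.7 / (9.81 × 1.6) = 14.6 kg.

m ≈ 14.6 kg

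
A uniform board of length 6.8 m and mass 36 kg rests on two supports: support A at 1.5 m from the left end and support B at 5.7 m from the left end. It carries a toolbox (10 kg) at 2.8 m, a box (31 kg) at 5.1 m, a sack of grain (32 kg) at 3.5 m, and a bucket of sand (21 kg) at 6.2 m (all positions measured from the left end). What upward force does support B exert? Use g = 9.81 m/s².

R_B ≈ 831 N

Taking torques about support A:
Beam weight: 36 × 9.81 = 353.2 N down at 3.4 m → arm 1.9 m, τ = 353.2 × 1.9 = 671.1 N·m clockwise.
Toolbox: 10 × 9.81 = 98.1 N down at 2.8 m → arm 1.3 m, τ = 98.1 × 1.3 = 127.5 N·m clockwise.
Box: 31 × 9.81 = 304.1 N down at 5.1 m → arm 3.6 m, τ = 304.1 × 3.6 = 1095 N·m clockwise.
Sack of grain: 32 × 9.81 = 313.9 N down at 3.5 m → arm 2 m, τ = 313.9 × 2 = 627.8 N·m clockwise.
Bucket of sand: 21 × 9.81 = 206 N down at 6.2 m → arm 4.7 m, τ = 206 × 4.7 = 968.2 N·m clockwise.
Net load moment about support A = 3490 N·m clockwise.
Reaction R at support B is upward at 5.7 m, arm 4.2 m → moment R × 4.2 counterclockwise.
Balancing moments: R × 4.2 = 3490, giving R = 831 N.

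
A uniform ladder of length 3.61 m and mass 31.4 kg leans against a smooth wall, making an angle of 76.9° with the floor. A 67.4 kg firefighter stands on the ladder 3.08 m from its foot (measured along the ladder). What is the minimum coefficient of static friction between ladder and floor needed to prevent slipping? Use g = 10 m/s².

μ_min ≈ 0.172

Sum moments about the foot of the ladder (the floor normal and friction both act there and drop out).
Ladder weight 31.4×10 = 314 N acts at 1.805 m along the ladder; its horizontal arm is 1.805·cos76.9° = 0.4091 m → τ = 128.5 N·m clockwise.
Firefighter: 67.4×10 = 674 N at 3.08 m → arm 0.6981 m → τ = 470.5 N·m clockwise.
Wall normal N acts horizontally at the top; its moment arm is the height L sinθ = 3.61·sin76.9° = 3.516 m, counterclockwise.
Balancing moments: N × 3.516 = 599, giving N = 170.4 N.
ΣFx = 0 ⇒ f = N_wall = 170.4 N. ΣFy = 0 ⇒ N_floor = 988 N.
μ_min = f / N_floor = 170.4 / 988 = 0.172.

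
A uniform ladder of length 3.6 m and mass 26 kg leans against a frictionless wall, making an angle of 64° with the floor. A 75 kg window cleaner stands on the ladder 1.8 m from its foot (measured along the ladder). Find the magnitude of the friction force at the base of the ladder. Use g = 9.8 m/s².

f ≈ 241 N

Sum moments about the foot of the ladder (the floor normal and friction both act there and drop out).
Ladder weight 26×9.8 = 254.8 N acts at 1.8 m along the ladder; its horizontal arm is 1.8·cos64° = 0.7891 m → τ = 201.1 N·m clockwise.
Window cleaner: 75×9.8 = 735 N at 1.8 m → arm 0.7891 m → τ = 580 N·m clockwise.
Wall normal N acts horizontally at the top; its moment arm is the height L sinθ = 3.6·sin64° = 3.236 m, counterclockwise.
Balancing moments: N × 3.236 = 781.1, giving N = 241 N.
ΣFx = 0: friction at the foot balances the wall's push, so f = N_wall = 241 N.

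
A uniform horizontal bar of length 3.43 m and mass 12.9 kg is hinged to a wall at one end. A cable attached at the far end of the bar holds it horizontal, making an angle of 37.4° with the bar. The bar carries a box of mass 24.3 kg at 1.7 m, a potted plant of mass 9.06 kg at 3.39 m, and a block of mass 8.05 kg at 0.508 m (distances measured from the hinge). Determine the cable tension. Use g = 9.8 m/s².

T ≈ 462 N

Choose the hinge as the axis so the unknown hinge reaction has zero arm there.
Beam weight: 12.9 × 9.8 = 126.4 N down at 1.715 m → arm 1.715 m, τ = 126.4 × 1.715 = 216.8 N·m clockwise.
Box: 24.3 × 9.8 = 238.1 N down at 1.7 m → arm 1.7 m, τ = 238.1 × 1.7 = 404.8 N·m clockwise.
Potted plant: 9.06 × 9.8 = 88.79 N down at 3.39 m → arm 3.39 m, τ = 88.79 × 3.39 = 301 N·m clockwise.
Block: 8.05 × 9.8 = 78.89 N down at 0.508 m → arm 0.508 m, τ = 78.89 × 0.508 = 40.08 N·m clockwise.
Total clockwise load moment = 962.7 N·m.
The cable tension T acts at 3.43 m; only its component perpendicular to the bar, T sinθ, produces torque. sin 37.4° = 0.6074.
Balancing moments: T × 3.43 × 0.6074 = 962.7, giving T = 962.7 / 2.083 = 462 N.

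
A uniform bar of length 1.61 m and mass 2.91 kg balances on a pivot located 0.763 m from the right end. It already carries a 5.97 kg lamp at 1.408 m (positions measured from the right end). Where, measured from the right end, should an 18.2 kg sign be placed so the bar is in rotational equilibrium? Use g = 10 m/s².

About the pivot (at 0.763 m from the right end):
Beam weight: 2.91 × 10 = 29.1 N down at 0.805 m → arm 0.042 m, τ = 29.1 × 0.042 = 1.222 N·m counterclockwise.
Lamp: 5.97 × 10 = 59.7 N down at 1.408 m → arm 0.645 m, τ = 59.7 × 0.645 = 38.51 N·m counterclockwise.
Net moment of existing loads = 39.73 N·m counterclockwise.
The sign weighs 18.2 × 10 = 182 N and must supply an equal clockwise moment, so its lever arm about the pivot is 39.73 / 182 = 0.218 m.
That puts it at 0.763 − 0.218 = 0.545 m from the right end.

x ≈ 0.545 m from the right end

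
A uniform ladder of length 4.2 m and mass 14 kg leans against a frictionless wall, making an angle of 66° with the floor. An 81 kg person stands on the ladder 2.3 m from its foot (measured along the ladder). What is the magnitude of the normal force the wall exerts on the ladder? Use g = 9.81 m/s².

N_wall ≈ 224 N

Choose the foot of the ladder as the axis so the floor normal and friction both act there and drop out.
Ladder weight 14×9.81 = 137.3 N acts at 2.1 m along the ladder; its horizontal arm is 2.1·cos66° = 0.8541 m → τ = 117.3 N·m clockwise.
Person: 81×9.81 = 794.6 N at 2.3 m → arm 0.9355 m → τ = 743.3 N·m clockwise.
Wall normal N acts horizontally at the top; its moment arm is the height L sinθ = 4.2·sin66° = 3.837 m, counterclockwise.
Setting net torque to zero: N × 3.837 = 860.6 → N = 224 N.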